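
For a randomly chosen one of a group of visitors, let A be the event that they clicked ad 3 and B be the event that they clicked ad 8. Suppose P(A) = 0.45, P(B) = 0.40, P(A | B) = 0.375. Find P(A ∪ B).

0.70

P(A ∩ B) = P(B)·P(A|B) = 0.40 × 0.375 = 0.15
P(A ∪ B) = 0.45 + 0.40 − 0.15 = 0.70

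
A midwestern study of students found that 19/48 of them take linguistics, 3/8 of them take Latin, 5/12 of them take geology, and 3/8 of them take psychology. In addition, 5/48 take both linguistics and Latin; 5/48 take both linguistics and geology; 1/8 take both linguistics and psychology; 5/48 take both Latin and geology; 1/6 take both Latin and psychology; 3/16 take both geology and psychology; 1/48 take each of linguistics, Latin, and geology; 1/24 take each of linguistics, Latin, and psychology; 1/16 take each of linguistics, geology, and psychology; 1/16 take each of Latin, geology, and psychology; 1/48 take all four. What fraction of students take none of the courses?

P(union) = 19/48 + 3/8 + 5/12 + 3/8 − 5/48 − 5/48 − 1/8 − 5/48 − 1/6 − 3/16 + 1/48 + 1/24 + 1/16 + 1/16 − 1/48 = 15/16
P(none) = 1 − 15/16 = 1/16

1/16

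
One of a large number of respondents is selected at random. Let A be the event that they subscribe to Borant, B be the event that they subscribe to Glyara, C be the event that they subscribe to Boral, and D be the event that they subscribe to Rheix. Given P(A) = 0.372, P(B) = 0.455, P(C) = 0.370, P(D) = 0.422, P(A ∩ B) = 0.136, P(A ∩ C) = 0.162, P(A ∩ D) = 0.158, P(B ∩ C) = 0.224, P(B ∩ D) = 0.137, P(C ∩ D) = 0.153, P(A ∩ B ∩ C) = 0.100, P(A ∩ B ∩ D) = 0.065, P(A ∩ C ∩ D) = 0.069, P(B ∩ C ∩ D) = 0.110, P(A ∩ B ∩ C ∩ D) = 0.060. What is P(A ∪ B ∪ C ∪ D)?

0.933

Inclusion–exclusion gives
P(A ∪ B ∪ C ∪ D) = 0.372 + 0.455 + 0.370 + 0.422 − 0.136 − 0.162 − 0.158 − 0.224 − 0.137 − 0.153 + 0.100 + 0.065 + 0.069 + 0.110 − 0.060 = 0.933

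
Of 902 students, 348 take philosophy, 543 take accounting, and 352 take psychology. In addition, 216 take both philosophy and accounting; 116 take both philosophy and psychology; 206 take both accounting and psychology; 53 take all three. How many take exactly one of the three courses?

326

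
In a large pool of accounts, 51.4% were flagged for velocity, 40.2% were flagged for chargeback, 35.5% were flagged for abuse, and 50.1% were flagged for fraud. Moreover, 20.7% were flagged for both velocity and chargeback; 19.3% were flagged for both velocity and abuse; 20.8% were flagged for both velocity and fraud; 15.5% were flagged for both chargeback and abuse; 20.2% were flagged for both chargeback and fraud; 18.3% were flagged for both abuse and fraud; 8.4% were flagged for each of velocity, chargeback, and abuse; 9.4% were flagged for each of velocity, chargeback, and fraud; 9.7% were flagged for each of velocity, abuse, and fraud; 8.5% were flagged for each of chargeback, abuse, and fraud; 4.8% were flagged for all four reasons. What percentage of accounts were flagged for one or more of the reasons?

93.6%

P(≥1) = 51.4 + 40.2 + 35.5 + 50.1 − 20.7 − 19.3 − 20.8 − 15.5 − 20.2 − 18.3 + 8.4 + 9.4 + 9.7 + 8.5 − 4.8 = 93.6%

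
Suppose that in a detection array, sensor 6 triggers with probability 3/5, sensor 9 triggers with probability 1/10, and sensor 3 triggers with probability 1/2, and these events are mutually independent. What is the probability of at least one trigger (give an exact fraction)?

Independence gives P(none) = ∏(1 − pᵢ).
P(none) = (1 − 3/5) × (1 − 1/10) × (1 − 1/2) = 2/5 × 9/10 × 1/2 = 9/50
P(at least one) = 1 − 9/50 = 41/50

41/50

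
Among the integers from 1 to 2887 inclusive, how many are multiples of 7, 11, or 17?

769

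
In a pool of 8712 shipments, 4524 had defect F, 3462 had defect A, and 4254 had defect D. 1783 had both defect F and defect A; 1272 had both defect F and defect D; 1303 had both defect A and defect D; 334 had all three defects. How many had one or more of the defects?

Using inclusion–exclusion:
N(≥1) = 4524 + 3462 + 4254 − 1783 − 1272 − 1303 + 334 = 8216

8216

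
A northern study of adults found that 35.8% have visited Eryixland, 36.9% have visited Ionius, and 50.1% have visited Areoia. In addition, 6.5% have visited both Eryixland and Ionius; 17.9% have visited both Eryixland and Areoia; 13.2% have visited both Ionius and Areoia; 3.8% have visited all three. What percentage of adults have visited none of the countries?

11.0%

P(union) = 35.8 + 36.9 + 50.1 − 6.5 − 17.9 − 13.2 + 3.8 = 89.0%
P(none) = 100% − 89.0% = 11.0%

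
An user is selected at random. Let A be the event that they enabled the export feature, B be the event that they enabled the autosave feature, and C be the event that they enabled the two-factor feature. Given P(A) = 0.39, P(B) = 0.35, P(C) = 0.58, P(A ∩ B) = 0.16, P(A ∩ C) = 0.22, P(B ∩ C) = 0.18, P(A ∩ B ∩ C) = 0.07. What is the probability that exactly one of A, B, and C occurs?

Using the inclusion–exclusion count for exactly one event:
P(exactly one) = 0.39 + 0.35 + 0.58 − 2·0.16 − 2·0.22 − 2·0.18 + 3·0.07 = 0.41

0.41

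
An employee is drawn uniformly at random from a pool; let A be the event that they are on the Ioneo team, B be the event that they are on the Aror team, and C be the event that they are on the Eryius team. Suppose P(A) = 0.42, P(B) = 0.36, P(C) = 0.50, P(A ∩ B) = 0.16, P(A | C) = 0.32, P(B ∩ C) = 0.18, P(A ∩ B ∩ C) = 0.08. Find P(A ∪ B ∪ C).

P(A ∩ C) = P(C)·P(A|C) = 0.50 × 0.32 = 0.16
P(A ∪ B ∪ C) = 0.42 + 0.36 + 0.50 − 0.16 − 0.16 − 0.18 + 0.08 = 0.86

0.86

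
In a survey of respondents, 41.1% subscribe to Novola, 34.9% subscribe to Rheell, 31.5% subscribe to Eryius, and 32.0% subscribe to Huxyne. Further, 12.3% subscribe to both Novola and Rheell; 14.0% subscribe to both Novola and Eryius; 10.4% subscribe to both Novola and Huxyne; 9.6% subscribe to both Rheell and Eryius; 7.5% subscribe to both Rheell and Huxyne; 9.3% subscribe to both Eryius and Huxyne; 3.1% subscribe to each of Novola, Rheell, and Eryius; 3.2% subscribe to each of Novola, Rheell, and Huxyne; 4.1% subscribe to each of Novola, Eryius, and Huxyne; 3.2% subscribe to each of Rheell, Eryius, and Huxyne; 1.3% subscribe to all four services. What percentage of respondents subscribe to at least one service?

Inclusion–exclusion gives
P(union) = 41.1 + 34.9 + 31.5 + 32.0 − 12.3 − 14.0 − 10.4 − 9.6 − 7.5 − 9.3 + 3.1 + 3.2 + 4.1 + 3.2 − 1.3 = 88.7%

88.7%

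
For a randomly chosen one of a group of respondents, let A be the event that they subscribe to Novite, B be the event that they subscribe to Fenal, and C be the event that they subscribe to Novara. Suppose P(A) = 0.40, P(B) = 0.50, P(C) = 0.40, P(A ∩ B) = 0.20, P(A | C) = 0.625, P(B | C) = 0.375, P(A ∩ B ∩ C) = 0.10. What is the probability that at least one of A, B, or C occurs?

P(A ∩ C) = P(C)·P(A|C) = 0.40 × 0.625 = 0.25
P(B ∩ C) = P(C)·P(B|C) = 0.40 × 0.375 = 0.15
By inclusion–exclusion:
P(A ∪ B ∪ C) = 0.40 + 0.50 + 0.40 − 0.20 − 0.25 − 0.15 + 0.10 = 0.80

0.80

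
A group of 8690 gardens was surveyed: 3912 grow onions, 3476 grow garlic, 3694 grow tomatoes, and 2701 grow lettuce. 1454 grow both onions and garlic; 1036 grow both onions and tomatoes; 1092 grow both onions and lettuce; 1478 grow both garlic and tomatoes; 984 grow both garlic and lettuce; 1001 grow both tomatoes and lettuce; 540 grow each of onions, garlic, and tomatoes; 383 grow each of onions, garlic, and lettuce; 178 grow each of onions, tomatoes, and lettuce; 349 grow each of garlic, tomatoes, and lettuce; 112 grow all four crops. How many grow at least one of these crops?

|union| = 3912 + 3476 + 3694 + 2701 − 1454 − 1036 − 1092 − 1478 − 984 − 1001 + 540 + 383 + 178 + 349 − 112 = 8076

8076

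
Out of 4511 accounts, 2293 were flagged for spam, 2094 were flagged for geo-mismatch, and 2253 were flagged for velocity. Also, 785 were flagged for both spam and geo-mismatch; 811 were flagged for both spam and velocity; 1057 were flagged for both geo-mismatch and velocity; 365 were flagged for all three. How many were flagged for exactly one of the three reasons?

2429

N(exactly one) = 2293 + 2094 + 2253 − 2·785 − 2·811 − 2·1057 + 3·365 = 2429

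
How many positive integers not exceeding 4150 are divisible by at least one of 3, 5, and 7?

2253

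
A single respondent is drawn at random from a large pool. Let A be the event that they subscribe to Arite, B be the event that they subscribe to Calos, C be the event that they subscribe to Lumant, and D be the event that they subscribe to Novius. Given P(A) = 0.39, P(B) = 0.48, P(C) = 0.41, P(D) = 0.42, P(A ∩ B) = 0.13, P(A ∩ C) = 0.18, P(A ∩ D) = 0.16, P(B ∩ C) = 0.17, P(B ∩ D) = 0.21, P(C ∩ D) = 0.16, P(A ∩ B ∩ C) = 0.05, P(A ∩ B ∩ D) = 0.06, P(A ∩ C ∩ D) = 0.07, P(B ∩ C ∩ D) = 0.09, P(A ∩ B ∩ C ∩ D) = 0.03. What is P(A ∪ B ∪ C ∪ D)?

0.93

P(A ∪ B ∪ C ∪ D) = 0.39 + 0.48 + 0.41 + 0.42 − 0.13 − 0.18 − 0.16 − 0.17 − 0.21 − 0.16 + 0.05 + 0.06 + 0.07 + 0.09 − 0.03 = 0.93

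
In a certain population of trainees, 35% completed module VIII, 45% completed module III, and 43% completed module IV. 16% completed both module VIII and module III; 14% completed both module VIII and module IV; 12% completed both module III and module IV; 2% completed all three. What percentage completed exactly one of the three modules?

45%

By inclusion–exclusion (exactly-one form):
P(exactly one) = 35 + 45 + 43 − 2·16 − 2·14 − 2·12 + 3·2 = 45%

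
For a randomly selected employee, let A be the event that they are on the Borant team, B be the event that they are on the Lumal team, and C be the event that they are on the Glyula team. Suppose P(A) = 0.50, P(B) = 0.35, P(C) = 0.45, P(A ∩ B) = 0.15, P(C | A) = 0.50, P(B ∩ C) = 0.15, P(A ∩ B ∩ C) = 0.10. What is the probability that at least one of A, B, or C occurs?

0.85

P(A ∩ C) = P(A)·P(C|A) = 0.50 × 0.50 = 0.25
Using inclusion–exclusion:
P(A ∪ B ∪ C) = 0.50 + 0.35 + 0.45 − 0.15 − 0.25 − 0.15 + 0.10 = 0.85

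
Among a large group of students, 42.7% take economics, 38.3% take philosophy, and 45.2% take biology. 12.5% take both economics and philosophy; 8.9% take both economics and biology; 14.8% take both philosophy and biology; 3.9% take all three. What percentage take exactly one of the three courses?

65.5%

P(exactly one) = 42.7 + 38.3 + 45.2 − 2·12.5 − 2·8.9 − 2·14.8 + 3·3.9 = 65.5%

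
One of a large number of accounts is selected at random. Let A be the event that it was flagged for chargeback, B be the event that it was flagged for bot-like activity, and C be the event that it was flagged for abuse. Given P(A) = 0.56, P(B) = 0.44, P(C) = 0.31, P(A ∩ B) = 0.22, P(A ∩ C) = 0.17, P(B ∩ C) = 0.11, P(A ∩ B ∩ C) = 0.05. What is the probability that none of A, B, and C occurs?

0.14

Apply inclusion-exclusion:
P(A ∪ B ∪ C) = 0.56 + 0.44 + 0.31 − 0.22 − 0.17 − 0.11 + 0.05 = 0.86
P(none) = 1 − 0.86 = 0.14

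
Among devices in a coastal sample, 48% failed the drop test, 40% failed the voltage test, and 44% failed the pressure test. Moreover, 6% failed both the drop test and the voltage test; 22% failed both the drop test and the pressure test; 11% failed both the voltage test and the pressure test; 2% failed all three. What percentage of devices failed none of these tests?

P(at least one) = 48 + 40 + 44 − 6 − 22 − 11 + 2 = 95%
P(none) = 100% − 95% = 5%

5%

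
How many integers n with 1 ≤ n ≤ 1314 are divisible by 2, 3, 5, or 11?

floor(1314/2) + floor(1314/3) + floor(1314/5) + floor(1314/11) − floor(1314/6) − floor(1314/10) − floor(1314/22) − floor(1314/15) − floor(1314/33) − floor(1314/55) + floor(1314/30) + floor(1314/66) + floor(1314/110) + floor(1314/165) − floor(1314/330) = 657 + 438 + 262 + 119 − 219 − 131 − 59 − 87 − 39 − 23 + 43 + 19 + 11 + 7 − 3 = 995

995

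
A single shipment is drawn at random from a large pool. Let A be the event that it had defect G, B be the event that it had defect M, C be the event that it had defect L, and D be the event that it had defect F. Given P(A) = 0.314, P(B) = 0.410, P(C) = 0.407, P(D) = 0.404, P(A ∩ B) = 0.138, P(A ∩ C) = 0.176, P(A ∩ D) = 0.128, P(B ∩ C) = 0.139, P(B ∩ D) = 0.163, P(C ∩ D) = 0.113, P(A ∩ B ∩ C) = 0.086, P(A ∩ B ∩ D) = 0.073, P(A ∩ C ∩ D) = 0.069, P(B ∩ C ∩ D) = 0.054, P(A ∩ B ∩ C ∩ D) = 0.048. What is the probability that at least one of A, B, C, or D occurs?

0.912

Apply inclusion-exclusion:
P(A ∪ B ∪ C ∪ D) = 0.314 + 0.410 + 0.407 + 0.404 − 0.138 − 0.176 − 0.128 − 0.139 − 0.163 − 0.113 + 0.086 + 0.073 + 0.069 + 0.054 − 0.048 = 0.912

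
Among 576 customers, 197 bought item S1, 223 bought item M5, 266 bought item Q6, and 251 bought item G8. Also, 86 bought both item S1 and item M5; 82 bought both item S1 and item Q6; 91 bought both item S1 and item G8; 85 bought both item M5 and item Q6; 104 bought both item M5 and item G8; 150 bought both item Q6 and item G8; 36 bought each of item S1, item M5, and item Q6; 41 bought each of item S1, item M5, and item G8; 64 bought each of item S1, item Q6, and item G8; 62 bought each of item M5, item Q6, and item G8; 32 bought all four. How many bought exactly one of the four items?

By inclusion–exclusion (exactly-one form):
|exactly one| = 197 + 223 + 266 + 251 − 2·86 − 2·82 − 2·91 − 2·85 − 2·104 − 2·150 + 3·36 + 3·41 + 3·64 + 3·62 − 4·32 = 222

222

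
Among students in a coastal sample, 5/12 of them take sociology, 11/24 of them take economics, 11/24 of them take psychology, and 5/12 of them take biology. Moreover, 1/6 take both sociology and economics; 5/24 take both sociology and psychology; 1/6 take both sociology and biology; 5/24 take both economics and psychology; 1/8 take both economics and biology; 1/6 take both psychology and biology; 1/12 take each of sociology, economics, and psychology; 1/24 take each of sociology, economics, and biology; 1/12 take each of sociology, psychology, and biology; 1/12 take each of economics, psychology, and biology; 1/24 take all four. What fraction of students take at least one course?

P(union) = 5/12 + 11/24 + 11/24 + 5/12 − 1/6 − 5/24 − 1/6 − 5/24 − 1/8 − 1/6 + 1/12 + 1/24 + 1/12 + 1/12 − 1/24 = 23/24

23/24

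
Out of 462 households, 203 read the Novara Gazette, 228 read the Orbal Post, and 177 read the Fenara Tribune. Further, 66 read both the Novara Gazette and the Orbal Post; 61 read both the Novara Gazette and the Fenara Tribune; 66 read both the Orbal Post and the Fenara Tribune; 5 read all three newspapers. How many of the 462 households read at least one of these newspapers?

420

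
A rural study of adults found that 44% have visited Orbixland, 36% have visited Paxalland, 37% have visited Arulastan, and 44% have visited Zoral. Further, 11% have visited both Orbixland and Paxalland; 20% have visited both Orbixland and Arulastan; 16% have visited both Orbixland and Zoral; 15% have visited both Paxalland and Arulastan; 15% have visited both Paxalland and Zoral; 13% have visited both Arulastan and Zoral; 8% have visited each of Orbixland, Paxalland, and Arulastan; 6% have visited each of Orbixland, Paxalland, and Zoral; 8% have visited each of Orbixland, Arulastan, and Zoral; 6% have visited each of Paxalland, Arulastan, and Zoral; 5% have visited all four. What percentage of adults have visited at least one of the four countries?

94%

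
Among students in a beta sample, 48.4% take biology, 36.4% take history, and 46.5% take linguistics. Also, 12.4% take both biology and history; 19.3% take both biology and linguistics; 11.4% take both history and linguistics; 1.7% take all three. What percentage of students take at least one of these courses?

89.9%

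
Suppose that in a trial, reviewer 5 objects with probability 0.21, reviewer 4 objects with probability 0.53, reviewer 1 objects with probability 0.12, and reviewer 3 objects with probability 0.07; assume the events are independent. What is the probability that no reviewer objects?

0.30387192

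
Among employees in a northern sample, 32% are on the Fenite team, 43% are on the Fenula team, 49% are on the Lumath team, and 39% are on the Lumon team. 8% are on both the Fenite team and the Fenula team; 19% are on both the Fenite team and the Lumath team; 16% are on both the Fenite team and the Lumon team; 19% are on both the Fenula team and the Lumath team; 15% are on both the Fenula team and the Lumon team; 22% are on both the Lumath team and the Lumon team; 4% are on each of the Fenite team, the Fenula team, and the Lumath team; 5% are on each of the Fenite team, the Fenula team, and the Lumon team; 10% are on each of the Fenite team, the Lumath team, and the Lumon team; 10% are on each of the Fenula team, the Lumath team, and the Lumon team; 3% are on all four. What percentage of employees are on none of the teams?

10%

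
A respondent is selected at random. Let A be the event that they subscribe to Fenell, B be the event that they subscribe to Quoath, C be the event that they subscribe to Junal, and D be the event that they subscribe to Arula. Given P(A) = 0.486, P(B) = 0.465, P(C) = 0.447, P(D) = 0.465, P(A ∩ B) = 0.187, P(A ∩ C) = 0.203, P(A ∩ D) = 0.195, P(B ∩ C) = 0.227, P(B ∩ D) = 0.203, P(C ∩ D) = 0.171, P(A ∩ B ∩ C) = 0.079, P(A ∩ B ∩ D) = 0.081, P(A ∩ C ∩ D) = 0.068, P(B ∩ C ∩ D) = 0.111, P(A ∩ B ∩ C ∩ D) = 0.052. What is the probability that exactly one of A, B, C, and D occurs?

0.300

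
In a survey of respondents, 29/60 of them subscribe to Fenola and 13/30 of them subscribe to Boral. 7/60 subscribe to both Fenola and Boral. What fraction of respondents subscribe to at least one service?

4/5

Using inclusion–exclusion:
P(union) = 29/60 + 13/30 − 7/60 = 4/5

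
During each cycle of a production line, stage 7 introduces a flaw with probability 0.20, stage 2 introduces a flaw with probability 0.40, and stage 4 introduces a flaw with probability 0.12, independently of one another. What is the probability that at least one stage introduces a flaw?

P(none) = (1 − 0.20) × (1 − 0.40) × (1 − 0.12) = 0.80 × 0.60 × 0.88 = 0.4224
P(at least one) = 1 − 0.4224 = 0.5776

0.5776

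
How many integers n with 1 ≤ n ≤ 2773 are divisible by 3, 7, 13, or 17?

Using inclusion–exclusion:
⌊2773/3⌋ + ⌊2773/7⌋ + ⌊2773/13⌋ + ⌊2773/17⌋ − ⌊2773/21⌋ − ⌊2773/39⌋ − ⌊2773/51⌋ − ⌊2773/91⌋ − ⌊2773/119⌋ − ⌊2773/221⌋ + ⌊2773/273⌋ + ⌊2773/357⌋ + ⌊2773/663⌋ + ⌊2773/1547⌋ − ⌊2773/4641⌋ = 924 + 396 + 213 + 163 − 132 − 71 − 54 − 30 − 23 − 12 + 10 + 7 + 4 + 1 − 0 = 1396

1396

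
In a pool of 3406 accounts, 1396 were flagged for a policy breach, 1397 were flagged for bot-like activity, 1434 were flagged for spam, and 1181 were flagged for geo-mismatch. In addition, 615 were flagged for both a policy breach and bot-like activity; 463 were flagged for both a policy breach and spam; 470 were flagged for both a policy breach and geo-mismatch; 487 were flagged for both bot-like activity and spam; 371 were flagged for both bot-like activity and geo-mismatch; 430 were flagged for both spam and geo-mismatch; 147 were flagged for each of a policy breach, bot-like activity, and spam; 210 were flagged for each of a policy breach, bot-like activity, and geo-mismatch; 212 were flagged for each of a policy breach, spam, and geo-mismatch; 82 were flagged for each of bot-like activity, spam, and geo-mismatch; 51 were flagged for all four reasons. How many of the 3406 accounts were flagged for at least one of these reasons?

3172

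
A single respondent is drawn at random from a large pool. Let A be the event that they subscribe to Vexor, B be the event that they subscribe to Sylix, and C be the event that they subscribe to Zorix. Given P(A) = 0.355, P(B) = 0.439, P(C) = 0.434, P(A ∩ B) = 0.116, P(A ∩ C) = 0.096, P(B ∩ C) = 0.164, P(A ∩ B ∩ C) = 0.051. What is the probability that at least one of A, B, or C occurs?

0.903

P(A ∪ B ∪ C) = 0.355 + 0.439 + 0.434 − 0.116 − 0.096 − 0.164 + 0.051 = 0.903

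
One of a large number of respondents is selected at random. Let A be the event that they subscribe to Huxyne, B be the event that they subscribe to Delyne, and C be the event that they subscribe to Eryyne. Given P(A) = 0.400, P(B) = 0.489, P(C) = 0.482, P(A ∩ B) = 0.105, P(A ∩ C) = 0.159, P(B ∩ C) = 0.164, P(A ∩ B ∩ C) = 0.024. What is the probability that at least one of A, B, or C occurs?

0.967

P(A ∪ B ∪ C) = 0.400 + 0.489 + 0.482 − 0.105 − 0.159 − 0.164 + 0.024 = 0.967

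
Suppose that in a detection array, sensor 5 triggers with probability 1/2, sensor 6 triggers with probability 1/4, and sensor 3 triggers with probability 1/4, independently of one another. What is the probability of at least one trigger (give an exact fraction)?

23/32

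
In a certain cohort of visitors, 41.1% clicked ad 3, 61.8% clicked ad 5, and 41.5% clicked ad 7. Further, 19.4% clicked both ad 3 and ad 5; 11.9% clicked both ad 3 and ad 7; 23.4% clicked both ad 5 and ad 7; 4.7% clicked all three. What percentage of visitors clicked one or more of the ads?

P(≥1) = 41.1 + 61.8 + 41.5 − 19.4 − 11.9 − 23.4 + 4.7 = 94.4%

94.4%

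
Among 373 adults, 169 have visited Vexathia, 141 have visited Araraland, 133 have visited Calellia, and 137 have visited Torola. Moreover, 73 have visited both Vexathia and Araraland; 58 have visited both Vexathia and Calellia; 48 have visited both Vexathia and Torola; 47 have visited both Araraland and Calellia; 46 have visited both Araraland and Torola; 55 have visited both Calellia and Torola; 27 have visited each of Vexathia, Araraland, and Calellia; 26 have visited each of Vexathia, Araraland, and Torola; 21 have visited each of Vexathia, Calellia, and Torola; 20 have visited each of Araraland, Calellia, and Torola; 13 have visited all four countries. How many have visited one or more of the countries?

N(≥1) = 169 + 141 + 133 + 137 − 73 − 58 − 48 − 47 − 46 − 55 + 27 + 26 + 21 + 20 − 13 = 334

334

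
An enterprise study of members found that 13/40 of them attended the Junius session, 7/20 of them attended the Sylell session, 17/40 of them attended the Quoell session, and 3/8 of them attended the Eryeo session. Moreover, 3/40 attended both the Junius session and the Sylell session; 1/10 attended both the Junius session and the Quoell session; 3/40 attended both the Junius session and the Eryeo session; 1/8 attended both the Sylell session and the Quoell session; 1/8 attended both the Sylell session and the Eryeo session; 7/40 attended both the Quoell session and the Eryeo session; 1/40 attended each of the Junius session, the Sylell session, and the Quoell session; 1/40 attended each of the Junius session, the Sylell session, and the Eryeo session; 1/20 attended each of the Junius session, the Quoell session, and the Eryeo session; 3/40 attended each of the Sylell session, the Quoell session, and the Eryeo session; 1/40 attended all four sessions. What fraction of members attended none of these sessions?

1/20

By inclusion–exclusion:
P(≥1) = 13/40 + 7/20 + 17/40 + 3/8 − 3/40 − 1/10 − 3/40 − 1/8 − 1/8 − 7/40 + 1/40 + 1/40 + 1/20 + 3/40 − 1/40 = 19/20
P(none) = 1 − 19/20 = 1/20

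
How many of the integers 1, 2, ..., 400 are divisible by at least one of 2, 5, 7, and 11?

275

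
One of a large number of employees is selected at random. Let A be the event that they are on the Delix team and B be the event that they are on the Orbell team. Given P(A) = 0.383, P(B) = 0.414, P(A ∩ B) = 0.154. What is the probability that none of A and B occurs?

P(A ∪ B) = 0.383 + 0.414 − 0.154 = 0.643
P(none) = 1 − 0.643 = 0.357

0.357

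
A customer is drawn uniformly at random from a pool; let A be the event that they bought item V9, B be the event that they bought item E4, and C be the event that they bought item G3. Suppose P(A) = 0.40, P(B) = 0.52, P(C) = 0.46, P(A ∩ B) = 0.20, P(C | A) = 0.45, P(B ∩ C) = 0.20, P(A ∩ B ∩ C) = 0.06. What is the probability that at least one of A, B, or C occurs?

0.86

P(A ∩ C) = P(A)·P(C|A) = 0.40 × 0.45 = 0.18
P(A ∪ B ∪ C) = 0.40 + 0.52 + 0.46 − 0.20 − 0.18 − 0.20 + 0.06 = 0.86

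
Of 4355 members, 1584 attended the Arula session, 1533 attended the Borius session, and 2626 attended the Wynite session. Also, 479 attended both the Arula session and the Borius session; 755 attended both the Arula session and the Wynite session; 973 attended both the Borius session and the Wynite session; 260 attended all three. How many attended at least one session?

3796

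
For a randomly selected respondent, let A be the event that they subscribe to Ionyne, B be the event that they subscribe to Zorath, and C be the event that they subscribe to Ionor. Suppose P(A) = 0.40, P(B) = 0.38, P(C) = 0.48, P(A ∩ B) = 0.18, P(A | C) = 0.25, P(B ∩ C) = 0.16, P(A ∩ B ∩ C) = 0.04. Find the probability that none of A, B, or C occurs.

P(A ∩ C) = P(C)·P(A|C) = 0.48 × 0.25 = 0.12
By inclusion–exclusion:
P(A ∪ B ∪ C) = 0.40 + 0.38 + 0.48 − 0.18 − 0.12 − 0.16 + 0.04 = 0.84
P(none) = 1 − 0.84 = 0.16

0.16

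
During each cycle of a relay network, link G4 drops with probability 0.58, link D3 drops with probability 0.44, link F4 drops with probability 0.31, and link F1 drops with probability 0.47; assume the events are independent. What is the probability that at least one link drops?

P(none) = (1 − 0.58) × (1 − 0.44) × (1 − 0.31) × (1 − 0.47) = 0.42 × 0.56 × 0.69 × 0.53 = 0.08601264
P(at least one) = 1 − 0.08601264 = 0.91398736

0.91398736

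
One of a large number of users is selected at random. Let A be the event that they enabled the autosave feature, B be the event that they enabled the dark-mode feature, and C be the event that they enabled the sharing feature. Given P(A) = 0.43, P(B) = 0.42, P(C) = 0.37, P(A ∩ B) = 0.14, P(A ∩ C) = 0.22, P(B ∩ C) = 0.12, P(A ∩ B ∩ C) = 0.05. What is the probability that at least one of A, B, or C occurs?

0.79

Using inclusion–exclusion:
P(A ∪ B ∪ C) = 0.43 + 0.42 + 0.37 − 0.14 − 0.22 − 0.12 + 0.05 = 0.79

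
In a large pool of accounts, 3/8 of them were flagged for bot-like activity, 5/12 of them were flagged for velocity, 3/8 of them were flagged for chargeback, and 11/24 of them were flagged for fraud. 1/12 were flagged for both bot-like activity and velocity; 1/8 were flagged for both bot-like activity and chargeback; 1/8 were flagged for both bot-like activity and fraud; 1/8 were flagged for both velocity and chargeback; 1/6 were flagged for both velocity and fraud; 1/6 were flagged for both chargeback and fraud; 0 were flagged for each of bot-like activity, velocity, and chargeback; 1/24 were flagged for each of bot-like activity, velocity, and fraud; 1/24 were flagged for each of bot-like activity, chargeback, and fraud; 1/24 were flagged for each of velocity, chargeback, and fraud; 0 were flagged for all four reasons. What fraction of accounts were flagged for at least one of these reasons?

P(≥1) = 3/8 + 5/12 + 3/8 + 11/24 − 1/12 − 1/8 − 1/8 − 1/8 − 1/6 − 1/6 + 0 + 1/24 + 1/24 + 1/24 − 0 = 23/24

23/24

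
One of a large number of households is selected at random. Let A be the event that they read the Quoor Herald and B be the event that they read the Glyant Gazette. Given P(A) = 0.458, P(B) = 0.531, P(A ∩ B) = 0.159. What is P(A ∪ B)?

Using inclusion–exclusion:
P(A ∪ B) = 0.458 + 0.531 − 0.159 = 0.830

0.830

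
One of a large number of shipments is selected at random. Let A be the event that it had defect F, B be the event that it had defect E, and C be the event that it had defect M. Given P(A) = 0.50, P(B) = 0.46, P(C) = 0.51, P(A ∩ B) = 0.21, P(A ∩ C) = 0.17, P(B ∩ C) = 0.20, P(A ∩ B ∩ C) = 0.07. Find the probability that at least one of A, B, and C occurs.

Apply inclusion-exclusion:
P(A ∪ B ∪ C) = 0.50 + 0.46 + 0.51 − 0.21 − 0.17 − 0.20 + 0.07 = 0.96

0.96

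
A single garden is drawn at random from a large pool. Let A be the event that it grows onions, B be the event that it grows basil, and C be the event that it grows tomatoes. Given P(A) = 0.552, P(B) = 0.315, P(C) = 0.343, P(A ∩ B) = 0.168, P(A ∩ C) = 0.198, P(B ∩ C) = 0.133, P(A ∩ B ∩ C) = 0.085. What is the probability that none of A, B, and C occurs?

Using inclusion–exclusion:
P(A ∪ B ∪ C) = 0.552 + 0.315 + 0.343 − 0.168 − 0.198 − 0.133 + 0.085 = 0.796
P(none) = 1 − 0.796 = 0.204

0.204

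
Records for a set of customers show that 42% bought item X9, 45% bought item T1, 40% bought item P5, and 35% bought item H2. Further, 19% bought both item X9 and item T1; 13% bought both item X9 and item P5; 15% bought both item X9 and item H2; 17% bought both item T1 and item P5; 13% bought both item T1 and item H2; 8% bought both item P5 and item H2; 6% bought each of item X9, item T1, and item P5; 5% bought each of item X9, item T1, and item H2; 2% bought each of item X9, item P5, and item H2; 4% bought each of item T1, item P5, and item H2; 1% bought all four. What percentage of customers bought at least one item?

P(at least one) = 42 + 45 + 40 + 35 − 19 − 13 − 15 − 17 − 13 − 8 + 6 + 5 + 2 + 4 − 1 = 93%

93%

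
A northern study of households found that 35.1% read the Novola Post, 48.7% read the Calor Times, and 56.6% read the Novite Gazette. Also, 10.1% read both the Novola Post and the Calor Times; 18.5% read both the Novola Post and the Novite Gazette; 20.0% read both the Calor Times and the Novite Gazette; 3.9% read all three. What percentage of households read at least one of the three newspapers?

95.7%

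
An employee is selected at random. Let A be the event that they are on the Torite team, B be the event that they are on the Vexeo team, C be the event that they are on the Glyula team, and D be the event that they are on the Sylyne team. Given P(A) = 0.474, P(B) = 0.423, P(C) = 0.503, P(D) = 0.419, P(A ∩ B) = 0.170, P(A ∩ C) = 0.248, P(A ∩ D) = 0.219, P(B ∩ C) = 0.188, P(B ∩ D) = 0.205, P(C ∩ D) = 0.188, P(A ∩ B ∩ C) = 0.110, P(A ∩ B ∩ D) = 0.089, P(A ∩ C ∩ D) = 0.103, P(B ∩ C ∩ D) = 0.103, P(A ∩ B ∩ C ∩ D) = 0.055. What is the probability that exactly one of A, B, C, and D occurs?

0.378

By inclusion–exclusion (exactly-one form):
P(exactly one) = 0.474 + 0.423 + 0.503 + 0.419 − 2·0.170 − 2·0.248 − 2·0.219 − 2·0.188 − 2·0.205 − 2·0.188 + 3·0.110 + 3·0.089 + 3·0.103 + 3·0.103 − 4·0.055 = 0.378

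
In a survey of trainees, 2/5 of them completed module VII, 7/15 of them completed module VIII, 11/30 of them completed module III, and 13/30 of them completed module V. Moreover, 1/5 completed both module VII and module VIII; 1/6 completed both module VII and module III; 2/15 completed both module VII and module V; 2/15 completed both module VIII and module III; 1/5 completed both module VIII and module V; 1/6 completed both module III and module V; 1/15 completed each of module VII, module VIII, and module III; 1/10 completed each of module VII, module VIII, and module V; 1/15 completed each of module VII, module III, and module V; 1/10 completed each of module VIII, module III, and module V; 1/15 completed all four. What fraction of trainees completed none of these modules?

P(at least one) = 2/5 + 7/15 + 11/30 + 13/30 − 1/5 − 1/6 − 2/15 − 2/15 − 1/5 − 1/6 + 1/15 + 1/10 + 1/15 + 1/10 − 1/15 = 14/15
P(none) = 1 − 14/15 = 1/15

1/15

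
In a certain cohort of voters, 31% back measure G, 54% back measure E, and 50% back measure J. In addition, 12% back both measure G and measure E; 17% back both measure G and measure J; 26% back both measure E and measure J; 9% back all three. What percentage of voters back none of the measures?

11%

P(union) = 31 + 54 + 50 − 12 − 17 − 26 + 9 = 89%
P(none) = 100% − 89% = 11%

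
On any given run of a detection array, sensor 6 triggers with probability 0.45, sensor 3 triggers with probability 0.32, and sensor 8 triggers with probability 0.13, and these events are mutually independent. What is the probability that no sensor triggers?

0.32538

P(none) = (1 − 0.45) × (1 − 0.32) × (1 − 0.13) = 0.55 × 0.68 × 0.87 = 0.32538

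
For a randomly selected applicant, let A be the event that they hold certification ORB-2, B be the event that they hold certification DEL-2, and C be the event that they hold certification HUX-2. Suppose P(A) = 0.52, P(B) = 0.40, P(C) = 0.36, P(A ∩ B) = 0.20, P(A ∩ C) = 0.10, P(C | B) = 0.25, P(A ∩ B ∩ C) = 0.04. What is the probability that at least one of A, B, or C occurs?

0.92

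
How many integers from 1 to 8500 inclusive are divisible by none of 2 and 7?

3643

By inclusion–exclusion:
⌊8500/2⌋ + ⌊8500/7⌋ − ⌊8500/14⌋ = 4250 + 1214 − 607 = 4857
8500 − 4857 = 3643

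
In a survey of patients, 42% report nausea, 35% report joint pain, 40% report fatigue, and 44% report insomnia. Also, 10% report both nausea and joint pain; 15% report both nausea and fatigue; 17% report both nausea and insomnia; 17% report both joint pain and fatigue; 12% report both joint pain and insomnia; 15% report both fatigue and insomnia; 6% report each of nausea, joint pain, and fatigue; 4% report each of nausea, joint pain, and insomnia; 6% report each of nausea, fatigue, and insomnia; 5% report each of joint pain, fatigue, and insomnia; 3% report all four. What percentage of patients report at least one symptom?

93%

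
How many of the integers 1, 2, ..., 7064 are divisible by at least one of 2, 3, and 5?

5180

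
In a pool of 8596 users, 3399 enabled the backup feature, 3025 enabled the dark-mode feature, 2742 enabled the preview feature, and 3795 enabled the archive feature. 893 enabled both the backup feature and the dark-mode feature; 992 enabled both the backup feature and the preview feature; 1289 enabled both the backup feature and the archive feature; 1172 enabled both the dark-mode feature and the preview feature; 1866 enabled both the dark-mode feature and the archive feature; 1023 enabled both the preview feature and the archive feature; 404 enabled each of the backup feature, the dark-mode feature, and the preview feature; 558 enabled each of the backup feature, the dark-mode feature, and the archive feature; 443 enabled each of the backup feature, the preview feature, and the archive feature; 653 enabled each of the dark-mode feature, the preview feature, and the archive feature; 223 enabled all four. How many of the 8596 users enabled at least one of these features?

Using inclusion–exclusion:
|union| = 3399 + 3025 + 2742 + 3795 − 893 − 992 − 1289 − 1172 − 1866 − 1023 + 404 + 558 + 443 + 653 − 223 = 7561

7561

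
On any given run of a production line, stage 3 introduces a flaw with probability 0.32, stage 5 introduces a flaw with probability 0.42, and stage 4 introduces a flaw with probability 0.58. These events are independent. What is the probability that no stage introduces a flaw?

P(none) = (1 − 0.32) × (1 − 0.42) × (1 − 0.58) = 0.68 × 0.58 × 0.42 = 0.165648

0.165648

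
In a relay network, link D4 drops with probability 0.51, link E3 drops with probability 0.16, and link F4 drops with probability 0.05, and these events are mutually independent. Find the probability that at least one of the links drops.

0.60898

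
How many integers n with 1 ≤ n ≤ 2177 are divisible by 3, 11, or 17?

935

By inclusion–exclusion:
725 + 197 + 128 − 65 − 42 − 11 + 3 = 935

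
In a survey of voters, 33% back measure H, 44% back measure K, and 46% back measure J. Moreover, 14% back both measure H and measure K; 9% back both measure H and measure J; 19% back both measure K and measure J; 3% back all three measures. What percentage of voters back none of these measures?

16%

By inclusion-exclusion,
P(union) = 33 + 44 + 46 − 14 − 9 − 19 + 3 = 84%
P(none) = 100% − 84% = 16%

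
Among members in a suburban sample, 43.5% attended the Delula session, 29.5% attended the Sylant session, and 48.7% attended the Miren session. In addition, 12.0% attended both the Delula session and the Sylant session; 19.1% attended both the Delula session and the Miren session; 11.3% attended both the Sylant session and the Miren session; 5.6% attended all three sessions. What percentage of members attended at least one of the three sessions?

84.9%

Apply inclusion-exclusion:
P(at least one) = 43.5 + 29.5 + 48.7 − 12.0 − 19.1 − 11.3 + 5.6 = 84.9%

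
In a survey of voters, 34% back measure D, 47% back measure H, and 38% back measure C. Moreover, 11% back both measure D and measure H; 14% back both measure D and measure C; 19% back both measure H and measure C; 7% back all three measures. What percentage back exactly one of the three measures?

52%

P(exactly one) = 34 + 47 + 38 − 2·11 − 2·14 − 2·19 + 3·7 = 52%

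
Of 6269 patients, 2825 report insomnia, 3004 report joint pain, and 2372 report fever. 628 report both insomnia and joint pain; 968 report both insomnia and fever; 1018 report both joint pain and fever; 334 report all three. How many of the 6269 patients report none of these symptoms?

By inclusion-exclusion,
N(≥1) = 2825 + 3004 + 2372 − 628 − 968 − 1018 + 334 = 5921
None: 6269 − 5921 = 348

348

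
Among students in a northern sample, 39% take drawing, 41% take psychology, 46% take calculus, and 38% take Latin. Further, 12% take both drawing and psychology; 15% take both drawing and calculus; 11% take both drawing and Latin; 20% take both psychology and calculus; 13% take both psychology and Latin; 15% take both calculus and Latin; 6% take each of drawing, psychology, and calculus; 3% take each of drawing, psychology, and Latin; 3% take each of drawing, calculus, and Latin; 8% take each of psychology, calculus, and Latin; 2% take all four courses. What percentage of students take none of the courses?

Using inclusion–exclusion:
P(union) = 39 + 41 + 46 + 38 − 12 − 15 − 11 − 20 − 13 − 15 + 6 + 3 + 3 + 8 − 2 = 96%
P(none) = 100% − 96% = 4%

4%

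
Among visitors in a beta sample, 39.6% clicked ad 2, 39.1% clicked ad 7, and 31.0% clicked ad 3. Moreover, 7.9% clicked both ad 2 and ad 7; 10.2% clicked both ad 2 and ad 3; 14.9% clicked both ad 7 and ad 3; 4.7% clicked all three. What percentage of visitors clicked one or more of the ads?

81.4%

P(union) = 39.6 + 39.1 + 31.0 − 7.9 − 10.2 − 14.9 + 4.7 = 81.4%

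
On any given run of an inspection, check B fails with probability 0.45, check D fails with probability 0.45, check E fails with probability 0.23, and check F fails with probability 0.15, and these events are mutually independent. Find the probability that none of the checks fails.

Since the events are independent, P(none) is the product of the individual non-occurrence probabilities.
P(none) = (1 − 0.45) × (1 − 0.45) × (1 − 0.23) × (1 − 0.15) = 0.55 × 0.55 × 0.77 × 0.85 = 0.19798625

0.19798625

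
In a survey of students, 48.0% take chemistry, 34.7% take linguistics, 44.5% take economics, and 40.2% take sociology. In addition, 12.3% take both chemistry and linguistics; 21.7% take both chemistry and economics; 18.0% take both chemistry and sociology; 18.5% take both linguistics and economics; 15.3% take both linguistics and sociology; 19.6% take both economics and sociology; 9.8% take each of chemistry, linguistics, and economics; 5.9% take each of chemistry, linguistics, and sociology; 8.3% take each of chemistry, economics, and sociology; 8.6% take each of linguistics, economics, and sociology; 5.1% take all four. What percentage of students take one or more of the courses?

By inclusion-exclusion,
P(union) = 48.0 + 34.7 + 44.5 + 40.2 − 12.3 − 21.7 − 18.0 − 18.5 − 15.3 − 19.6 + 9.8 + 5.9 + 8.3 + 8.6 − 5.1 = 89.5%

89.5%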